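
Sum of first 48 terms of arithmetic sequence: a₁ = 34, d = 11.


aₙ = 34 + (48-1)×11 = 551
Sₙ = n(a₁+aₙ)/2 = 48×(34+551)/2
= 48×585/2 = 14040

S_48 = 14040


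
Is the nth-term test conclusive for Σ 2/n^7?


lim(n→∞) 2/n^7 = 0
lim aₙ = 0 → nth-term test is INCONCLUSIVE
(Need other tests; this is actually a convergent p-series with p=7 > 1)

Inconclusive (lim aₙ = 0; need another test)


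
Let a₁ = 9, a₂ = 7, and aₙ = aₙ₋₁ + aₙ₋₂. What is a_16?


Computing iteratively: 9, 7, 16, 23, 39, 62, 101, 163, 264, 427, 691, 1118, ...
a_16 = 7663

a_16 = 7663


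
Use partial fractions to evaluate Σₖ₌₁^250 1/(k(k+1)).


1/(k(k+1)) = 1/k - 1/(k+1) (partial fractions)
Telescoping: Σ = 1 - 1/251 = 250/251

Sum = 250/251


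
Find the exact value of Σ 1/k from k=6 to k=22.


Σₖ₌6^22 1/k = 1/6 + 1/7 + 1/8 + ... + 1/22
= 109216951/77597520
≈ 1.4075

Sum = 109216951/77597520 ≈ 1.4075


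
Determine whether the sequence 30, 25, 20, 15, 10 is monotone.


Differences: -5, -5, -5, -5
All differences < 0 → strictly DECREASING

Monotonically decreasing


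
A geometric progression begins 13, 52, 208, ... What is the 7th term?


aₙ = a₁·r^(n-1)
= 13×4^6
= 13×4096
= 53248

a_7 = 53248


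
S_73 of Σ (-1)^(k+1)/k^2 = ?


S = 1 - 1/4 + 1/9 - 1/16 + 1/25 - 1/36 + 1/49 - 1/64 ± ...
= 0.8226
(Full series converges to +π²/12 ≈ +0.8225)

S_73 = 0.8226


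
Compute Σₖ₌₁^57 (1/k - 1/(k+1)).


Telescoping: adjacent terms cancel.
= 1/1 - 1/58
= 1 - 1/58 = 57/58

Sum = 57/58


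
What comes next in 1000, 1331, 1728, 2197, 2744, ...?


Pattern: perfect cubes: n³
Terms: 1000, 1331, 1728, 2197, 2744
Next term = 3375

Next term = 3375


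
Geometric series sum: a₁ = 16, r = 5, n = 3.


Sₙ = 16×(5^3 - 1)/(5 - 1)
= 16×(125 - 1)/4
= 16×124/4
= 496

S_3 = 496


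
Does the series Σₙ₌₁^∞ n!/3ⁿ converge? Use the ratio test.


aₙ = n!/3^n
a_{n+1}/aₙ = (n+1)!/3^(n+1) × 3^n/n!
= (n+1)/3
L = lim(n→∞) (n+1)/3 = ∞
L > 1 → series DIVERGES

Diverges (ratio test: L = ∞ > 1)


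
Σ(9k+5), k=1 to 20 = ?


Σ(9k+5) = 9·Σk + 5·n
= 9·210 + 5·20
= 1890 + 100 = 1990

Σ = 1990


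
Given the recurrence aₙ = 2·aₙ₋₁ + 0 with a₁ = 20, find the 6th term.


Computing step by step:
a_1 = 20
a_2 = 40
a_3 = 80
a_4 = 160
a_5 = 320
a_6 = 640


a_6 = 640


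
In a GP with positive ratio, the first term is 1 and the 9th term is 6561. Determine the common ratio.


r^(n-1) = aₙ/a₁
r^8 = 6561/1 = 6561
r = 6561^(1/8)
= ±3; taking r > 0 gives r = 3

r = 3


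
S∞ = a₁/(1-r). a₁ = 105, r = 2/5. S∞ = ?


S∞ = a₁/(1-r) = 105/(1 - 2/5)
= 105/(3/5)
= 175

S∞ = 175


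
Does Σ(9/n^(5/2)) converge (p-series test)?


p-series test: Σ c/n^p converges if p > 1, diverges if p ≤ 1 (constant c > 0 doesn't affect convergence).
p = 5/2
5/2 > 1 → CONVERGES

Converges (p = 5/2 > 1)


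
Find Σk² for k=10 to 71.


Σₖ₌10^71 k² = Σₖ₌₁^71 k² − Σₖ₌₁^9 k²
= 71·72·143/6 − 9·10·19/6
= 121836 − 285 = 121551

Σk² = 121551


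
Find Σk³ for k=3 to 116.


Σₖ₌3^116 k³ = [116·117/2]² − [2·3/2]²
= 46049796 − 9 = 46049787

Σk³ = 46049787


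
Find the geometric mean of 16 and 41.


GM = √(16×41) = √656 = 25.6125

GM = 25.6125


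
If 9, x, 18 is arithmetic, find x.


AM = (9 + 18)/2 = 27/2 = 13.5

AM = 13.5


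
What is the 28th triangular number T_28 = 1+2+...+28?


n(n+1)/2 = 28×29/2 = 812/2 = 406

Σk = 406


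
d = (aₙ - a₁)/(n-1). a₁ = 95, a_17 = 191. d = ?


d = (aₙ - a₁)/(n-1)
= (191 - 95)/(17-1)
= 96/16 = 6

d = 6


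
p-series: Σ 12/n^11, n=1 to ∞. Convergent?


p-series test: Σ c/n^p converges if p > 1, diverges if p ≤ 1 (constant c > 0 doesn't affect convergence).
p = 11
11 > 1 → CONVERGES

Converges (p = 11 > 1)


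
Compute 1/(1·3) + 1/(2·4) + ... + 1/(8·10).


1/(k(k+2)) = (1/2)·(1/k - 1/(k+2)) (partial fractions)
Telescoping: Σ = (1/2)·(1 + 1/2 - 1/9 - 1/10) = 29/45

Sum = 29/45


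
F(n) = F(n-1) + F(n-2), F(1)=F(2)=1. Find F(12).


Fibonacci sequence: 1, 1, 2, 3, 5, 8, 13, 21, 34, 55, 89, ...
F(12) = 144

F(12) = 144


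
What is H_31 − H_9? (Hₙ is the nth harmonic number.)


Σₖ₌10^31 1/k = 1/10 + 1/11 + 1/12 + ... + 1/31
= 86517723849247/72201776446800
≈ 1.1983

Sum = 86517723849247/72201776446800 ≈ 1.1983


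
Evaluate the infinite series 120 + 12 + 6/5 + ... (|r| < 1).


S∞ = a₁/(1-r) = 120/(1 - 1/10)
= 120/(9/10)
= 400/3

S∞ = 400/3


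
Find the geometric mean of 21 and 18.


GM = √(21×18) = √378 = 19.4422

GM = 19.4422


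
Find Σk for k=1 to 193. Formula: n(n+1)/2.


n(n+1)/2 = 193×194/2 = 37442/2 = 18721

Σk = 18721


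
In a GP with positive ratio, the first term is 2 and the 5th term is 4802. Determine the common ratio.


r^(n-1) = aₙ/a₁
r^4 = 4802/2 = 2401
r = 2401^(1/4)
= ±7; taking r > 0 gives r = 7

r = 7


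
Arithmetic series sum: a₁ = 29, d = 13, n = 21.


aₙ = 29 + (21-1)×13 = 289
Sₙ = n(a₁+aₙ)/2 = 21×(29+289)/2
= 21×318/2 = 3339

S_21 = 3339


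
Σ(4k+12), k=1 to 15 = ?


Σ(4k+12) = 4·Σk + 12·n
= 4·120 + 12·15
= 480 + 180 = 660

Σ = 660


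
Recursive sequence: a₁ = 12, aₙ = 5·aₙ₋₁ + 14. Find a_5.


Computing step by step:
a_1 = 12
a_2 = 74
a_3 = 384
a_4 = 1934
a_5 = 9684


a_5 = 9684


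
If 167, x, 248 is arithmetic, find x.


AM = (167 + 248)/2 = 415/2 = 207.5

AM = 207.5


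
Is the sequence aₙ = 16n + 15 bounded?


aₙ = 16n + 15 → as n→∞, aₙ→∞
No finite upper bound exists
The sequence is UNBOUNDED

Unbounded (aₙ → ∞ as n → ∞)


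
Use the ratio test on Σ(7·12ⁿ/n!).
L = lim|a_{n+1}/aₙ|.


aₙ = 7·12^n/n!
a_{n+1}/aₙ = 12^(n+1)/(n+1)! × n!/12^n  (constant 7 cancels)
= 12/(n+1)
L = lim(n→∞) 12/(n+1) = 0
L < 1 → series CONVERGES

Converges (ratio test: L = 0 < 1)


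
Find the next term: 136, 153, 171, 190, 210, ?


Pattern: triangular numbers: n(n+1)/2
Terms: 136, 153, 171, 190, 210
Next term = 231

Next term = 231


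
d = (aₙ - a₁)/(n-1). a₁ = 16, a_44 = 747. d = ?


d = (aₙ - a₁)/(n-1)
= (747 - 16)/(44-1)
= 731/43 = 17

d = 17


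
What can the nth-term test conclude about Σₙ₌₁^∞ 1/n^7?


lim(n→∞) 1/n^7 = 0
lim aₙ = 0 → nth-term test is INCONCLUSIVE
(Need other tests; this is actually a convergent p-series with p=7 > 1)

Inconclusive (lim aₙ = 0; need another test)


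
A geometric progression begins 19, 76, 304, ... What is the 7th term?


aₙ = a₁·r^(n-1)
= 19×4^6
= 19×4096
= 77824

a_7 = 77824


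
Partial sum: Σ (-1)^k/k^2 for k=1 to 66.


S = -1 + 1/4 - 1/9 + 1/16 - 1/25 + 1/36 - 1/49 + 1/64 ± ...
= -0.8224
(Full series converges to -π²/12 ≈ -0.8225)

S_66 = -0.8224


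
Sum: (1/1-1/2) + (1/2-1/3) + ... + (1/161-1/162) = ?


Telescoping: adjacent terms cancel.
= 1/1 - 1/162
= 1 - 1/162 = 161/162

Sum = 161/162


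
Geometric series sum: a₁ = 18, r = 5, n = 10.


Sₙ = 18×(5^10 - 1)/(5 - 1)
= 18×(9765625 - 1)/4
= 18×9765624/4
= 43945308

S_10 = 43945308


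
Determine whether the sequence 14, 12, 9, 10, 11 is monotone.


Differences: -2, -3, 1, 1
Difference at position 3 is +1 (> 0) but position 1 is -2 (< 0) — sequence both rises and falls
→ NOT monotonic

Not monotonic


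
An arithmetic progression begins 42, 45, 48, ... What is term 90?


aₙ = a₁ + (n-1)d
= 42 + (90-1)×3
= 42 + 267
= 309

a_90 = 309


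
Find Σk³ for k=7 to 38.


Σₖ₌7^38 k³ = [38·39/2]² − [6·7/2]²
= 549081 − 441 = 548640

Σk³ = 548640


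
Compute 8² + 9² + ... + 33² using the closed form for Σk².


Σₖ₌8^33 k² = Σₖ₌₁^33 k² − Σₖ₌₁^7 k²
= 33·34·67/6 − 7·8·15/6
= 12529 − 140 = 12389

Σk² = 12389


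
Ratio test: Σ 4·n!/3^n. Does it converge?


aₙ = 4·n!/3^n
a_{n+1}/aₙ = (n+1)!/3^(n+1) × 3^n/n!  (constant 4 cancels)
= (n+1)/3
L = lim(n→∞) (n+1)/3 = ∞
L > 1 → series DIVERGES

Diverges (ratio test: L = ∞ > 1)


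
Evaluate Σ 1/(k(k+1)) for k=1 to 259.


1/(k(k+1)) = 1/k - 1/(k+1) (partial fractions)
Telescoping: Σ = 1 - 1/260 = 259/260

Sum = 259/260


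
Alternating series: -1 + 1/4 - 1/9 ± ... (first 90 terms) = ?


S = -1 + 1/4 - 1/9 + 1/16 - 1/25 + 1/36 - 1/49 + 1/64 ± ...
= -0.8224
(Full series converges to -π²/12 ≈ -0.8225)

S_90 = -0.8224


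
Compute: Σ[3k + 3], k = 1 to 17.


Σ(3k+3) = 3·Σk + 3·n
= 3·153 + 3·17
= 459 + 51 = 510

Σ = 510


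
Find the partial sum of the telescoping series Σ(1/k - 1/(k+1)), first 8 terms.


Telescoping: adjacent terms cancel.
= 1/1 - 1/9
= 1 - 1/9 = 8/9

Sum = 8/9


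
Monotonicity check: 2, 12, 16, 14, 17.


Differences: 10, 4, -2, 3
Difference at position 1 is +10 (> 0) but position 3 is -2 (< 0) — sequence both rises and falls
→ NOT monotonic

Not monotonic


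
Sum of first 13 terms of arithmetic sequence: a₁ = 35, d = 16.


aₙ = 35 + (13-1)×16 = 227
Sₙ = n(a₁+aₙ)/2 = 13×(35+227)/2
= 13×262/2 = 1703

S_13 = 1703


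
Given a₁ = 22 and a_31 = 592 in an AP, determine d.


d = (aₙ - a₁)/(n-1)
= (592 - 22)/(31-1)
= 570/30 = 19

d = 19


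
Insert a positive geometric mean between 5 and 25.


GM = √(5×25) = √125 = 11.1803

GM = 11.1803


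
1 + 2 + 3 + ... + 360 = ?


n(n+1)/2 = 360×361/2 = 129960/2 = 64980

Σk = 64980


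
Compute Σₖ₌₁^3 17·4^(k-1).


Sₙ = 17×(4^3 - 1)/(4 - 1)
= 17×(64 - 1)/3
= 17×63/3
= 357

S_3 = 357


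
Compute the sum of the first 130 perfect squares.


n = 130
n(n+1)(2n+1)/6 = 130×131×261/6
= 4444830/6 = 740805

Σk² = 740805


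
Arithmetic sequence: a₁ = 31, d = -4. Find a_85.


aₙ = a₁ + (n-1)d
= 31 + (85-1)×-4
= 31 - 336
= -305

a_85 = -305


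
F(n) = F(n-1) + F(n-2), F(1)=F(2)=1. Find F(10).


Fibonacci sequence: 1, 1, 2, 3, 5, 8, 13, 21, 34, 55
F(10) = 55

F(10) = 55


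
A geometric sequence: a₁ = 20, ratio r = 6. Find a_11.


aₙ = a₁·r^(n-1)
= 20×6^10
= 20×60466176
= 1209323520

a_11 = 1209323520


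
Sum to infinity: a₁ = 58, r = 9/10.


S∞ = a₁/(1-r) = 58/(1 - 9/10)
= 58/(1/10)
= 580

S∞ = 580


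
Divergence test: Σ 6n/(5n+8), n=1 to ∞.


lim(n→∞) 6n/(5n+8) = 6/5 = 6/5  (divide numerator and denominator by n)
lim aₙ = 6/5 ≠ 0 → series DIVERGES

Diverges (lim aₙ = 6/5 ≠ 0)


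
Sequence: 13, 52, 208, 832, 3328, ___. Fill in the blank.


Pattern: geometric (r=4)
Terms: 13, 52, 208, 832, 3328
Next term = 13312

Next term = 13312


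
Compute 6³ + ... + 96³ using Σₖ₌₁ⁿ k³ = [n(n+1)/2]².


Σₖ₌6^96 k³ = [96·97/2]² − [5·6/2]²
= 21678336 − 225 = 21678111

Σk³ = 21678111


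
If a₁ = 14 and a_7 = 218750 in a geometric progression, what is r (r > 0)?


r^(n-1) = aₙ/a₁
r^6 = 218750/14 = 15625
r = 15625^(1/6)
= ±5; taking r > 0 gives r = 5

r = 5


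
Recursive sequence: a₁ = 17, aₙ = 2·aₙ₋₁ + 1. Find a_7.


Computing step by step:
a_1 = 17
a_2 = 35
a_3 = 71
a_4 = 143
a_5 = 287
a_6 = 575
a_7 = 1151


a_7 = 1151


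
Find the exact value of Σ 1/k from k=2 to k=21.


Σₖ₌2^21 1/k = 1/2 + 1/3 + 1/4 + ... + 1/21
= 13684885/5173168
≈ 2.6454

Sum = 13684885/5173168 ≈ 2.6454


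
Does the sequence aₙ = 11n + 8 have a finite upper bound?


aₙ = 11n + 8 → as n→∞, aₙ→∞
No finite upper bound exists
The sequence is UNBOUNDED

Unbounded (aₙ → ∞ as n → ∞)


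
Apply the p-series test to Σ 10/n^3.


p-series test: Σ c/n^p converges if p > 1, diverges if p ≤ 1 (constant c > 0 doesn't affect convergence).
p = 3
3 > 1 → CONVERGES

Converges (p = 3 > 1)


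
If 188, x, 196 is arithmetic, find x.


AM = (188 + 196)/2 = 384/2 = 192

AM = 192


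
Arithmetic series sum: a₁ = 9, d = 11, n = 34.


aₙ = 9 + (34-1)×11 = 372
Sₙ = n(a₁+aₙ)/2 = 34×(9+372)/2
= 34×381/2 = 6477

S_34 = 6477


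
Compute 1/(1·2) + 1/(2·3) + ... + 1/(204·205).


1/(k(k+1)) = 1/k - 1/(k+1) (partial fractions)
Telescoping: Σ = 1 - 1/205 = 204/205

Sum = 204/205


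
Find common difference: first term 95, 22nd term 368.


d = (aₙ - a₁)/(n-1)
= (368 - 95)/(22-1)
= 273/21 = 13

d = 13


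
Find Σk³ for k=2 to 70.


Σₖ₌2^70 k³ = [70·71/2]² − [1·2/2]²
= 6175225 − 1 = 6175224

Σk³ = 6175224


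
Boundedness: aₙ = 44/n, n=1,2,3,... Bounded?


a₁ = 44, a₂ = 44/2, a₃ = 44/3, ...
0 < aₙ ≤ 44 for all n ≥ 1
Lower bound: 0, Upper bound: 44
The sequence IS bounded

Bounded (0 < aₙ ≤ 44)


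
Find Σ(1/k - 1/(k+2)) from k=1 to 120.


Telescoping with gap 2: two head and two tail terms survive.
= (1 + 1/2) - (1/121 + 1/122)
= 3/2 - 1/121 - 1/122 = 10950/7381

Sum = 10950/7381


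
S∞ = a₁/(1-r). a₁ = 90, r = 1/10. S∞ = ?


S∞ = a₁/(1-r) = 90/(1 - 1/10)
= 90/(9/10)
= 100

S∞ = 100


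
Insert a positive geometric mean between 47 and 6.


GM = √(47×6) = √282 = 16.7929

GM = 16.7929


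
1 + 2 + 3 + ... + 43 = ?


n(n+1)/2 = 43×44/2 = 1892/2 = 946

Σk = 946


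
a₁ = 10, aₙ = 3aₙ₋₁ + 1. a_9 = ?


Computing step by step:
a_1 = 10
a_2 = 31
a_3 = 94
a_4 = 283
a_5 = 850
a_6 = 2551
a_7 = 7654
a_8 = 22963
a_9 = 68890


a_9 = 68890


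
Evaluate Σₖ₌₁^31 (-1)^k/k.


S = -1 + 1/2 - 1/3 + 1/4 - 1/5 + 1/6 - 1/7 + 1/8 ± ...
= -0.709
(Full series converges to -ln(2) ≈ -0.6931)

S_31 = -0.709


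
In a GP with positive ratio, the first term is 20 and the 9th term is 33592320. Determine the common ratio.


r^(n-1) = aₙ/a₁
r^8 = 33592320/20 = 1679616
r = 1679616^(1/8)
= ±6; taking r > 0 gives r = 6

r = 6


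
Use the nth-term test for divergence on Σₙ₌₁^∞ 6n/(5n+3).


lim(n→∞) 6n/(5n+3) = 6/5 = 6/5  (divide numerator and denominator by n)
lim aₙ = 6/5 ≠ 0 → series DIVERGES

Diverges (lim aₙ = 6/5 ≠ 0)


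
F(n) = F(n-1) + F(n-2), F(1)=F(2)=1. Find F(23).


Fibonacci sequence: 1, 1, 2, 3, 5, 8, 13, 21, 34, 55, 89, ...
F(23) = 28657

F(23) = 28657


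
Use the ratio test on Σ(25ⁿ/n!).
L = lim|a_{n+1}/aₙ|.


aₙ = 25^n/n!
a_{n+1}/aₙ = 25^(n+1)/(n+1)! × n!/25^n
= 25/(n+1)
L = lim(n→∞) 25/(n+1) = 0
L < 1 → series CONVERGES

Converges (ratio test: L = 0 < 1)


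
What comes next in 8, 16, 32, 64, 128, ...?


Pattern: geometric (r=2)
Terms: 8, 16, 32, 64, 128
Next term = 256

Next term = 256


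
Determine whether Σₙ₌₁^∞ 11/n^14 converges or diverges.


p-series test: Σ c/n^p converges if p > 1, diverges if p ≤ 1 (constant c > 0 doesn't affect convergence).
p = 14
14 > 1 → CONVERGES

Converges (p = 14 > 1)


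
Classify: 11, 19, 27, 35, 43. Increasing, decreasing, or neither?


Differences: 8, 8, 8, 8
All differences > 0 → strictly INCREASING

Monotonically increasing


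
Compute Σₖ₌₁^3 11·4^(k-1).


Sₙ = 11×(4^3 - 1)/(4 - 1)
= 11×(64 - 1)/3
= 11×63/3
= 231

S_3 = 231


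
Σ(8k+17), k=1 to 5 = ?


Σ(8k+17) = 8·Σk + 17·n
= 8·15 + 17·5
= 120 + 85 = 205

Σ = 205


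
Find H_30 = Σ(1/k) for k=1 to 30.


H_30 = 1/1 + 1/2 + 1/3 + ... + 1/30
= 9304682830147/2329089562800
≈ 3.995

H_30 = 9304682830147/2329089562800 ≈ 3.995


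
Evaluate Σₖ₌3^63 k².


Σₖ₌3^63 k² = Σₖ₌₁^63 k² − Σₖ₌₁^2 k²
= 63·64·127/6 − 2·3·5/6
= 85344 − 5 = 85339

Σk² = 85339


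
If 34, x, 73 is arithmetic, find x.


AM = (34 + 73)/2 = 107/2 = 53.5

AM = 53.5


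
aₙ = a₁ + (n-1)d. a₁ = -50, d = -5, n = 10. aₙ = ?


aₙ = a₁ + (n-1)d
= -50 + (10-1)×-5
= -50 - 45
= -95

a_10 = -95


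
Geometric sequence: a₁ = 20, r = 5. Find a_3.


aₙ = a₁·r^(n-1)
= 20×5^2
= 20×25
= 500

a_3 = 500


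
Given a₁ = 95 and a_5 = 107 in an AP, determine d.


d = (aₙ - a₁)/(n-1)
= (107 - 95)/(5-1)
= 12/4 = 3

d = 3


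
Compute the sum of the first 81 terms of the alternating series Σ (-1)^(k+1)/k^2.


S = 1 - 1/4 + 1/9 - 1/16 + 1/25 - 1/36 + 1/49 - 1/64 ± ...
= 0.8225
(Full series converges to +π²/12 ≈ +0.8225)

S_81 = 0.8225


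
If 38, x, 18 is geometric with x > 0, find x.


GM = √(38×18) = √684 = 26.1534

GM = 26.1534


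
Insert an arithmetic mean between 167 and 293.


AM = (167 + 293)/2 = 460/2 = 230

AM = 230


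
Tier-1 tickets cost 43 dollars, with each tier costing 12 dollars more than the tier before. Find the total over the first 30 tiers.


aₙ = 43 + (30-1)×12 = 391
Sₙ = n(a₁+aₙ)/2 = 30×(43+391)/2
= 30×434/2 = 6510

S_30 = 6510


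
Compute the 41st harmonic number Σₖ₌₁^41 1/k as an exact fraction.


H_41 = 1/1 + 1/2 + 1/3 + ... + 1/41
= 85691034670497533/19914562703599200
≈ 4.3029

H_41 = 85691034670497533/19914562703599200 ≈ 4.3029


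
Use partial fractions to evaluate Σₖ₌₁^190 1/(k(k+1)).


1/(k(k+1)) = 1/k - 1/(k+1) (partial fractions)
Telescoping: Σ = 1 - 1/191 = 190/191

Sum = 190/191


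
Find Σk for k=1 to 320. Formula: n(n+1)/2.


n(n+1)/2 = 320×321/2 = 102720/2 = 51360

Σk = 51360


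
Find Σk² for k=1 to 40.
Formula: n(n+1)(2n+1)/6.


n = 40
n(n+1)(2n+1)/6 = 40×41×81/6
= 132840/6 = 22140

Σk² = 22140


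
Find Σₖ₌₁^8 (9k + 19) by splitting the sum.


Σ(9k+19) = 9·Σk + 19·n
= 9·36 + 19·8
= 324 + 152 = 476

Σ = 476


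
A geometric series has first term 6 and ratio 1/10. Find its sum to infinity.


S∞ = a₁/(1-r) = 6/(1 - 1/10)
= 6/(9/10)
= 20/3

S∞ = 20/3


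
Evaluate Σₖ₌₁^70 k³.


n(n+1)/2 = 70×71/2 = 2485
Σk³ = 2485² = 6175225

Σk³ = 6175225


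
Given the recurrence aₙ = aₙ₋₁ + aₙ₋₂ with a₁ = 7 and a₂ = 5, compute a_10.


Computing iteratively: 7, 5, 12, 17, 29, 46, 75, 121, 196, 317
a_10 = 317

a_10 = 317


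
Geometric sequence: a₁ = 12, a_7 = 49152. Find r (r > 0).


r^(n-1) = aₙ/a₁
r^6 = 49152/12 = 4096
r = 4096^(1/6)
= ±4; taking r > 0 gives r = 4

r = 4


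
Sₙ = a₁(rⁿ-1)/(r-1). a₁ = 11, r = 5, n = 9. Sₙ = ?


Sₙ = 11×(5^9 - 1)/(5 - 1)
= 11×(1953125 - 1)/4
= 11×1953124/4
= 5371091

S_9 = 5371091


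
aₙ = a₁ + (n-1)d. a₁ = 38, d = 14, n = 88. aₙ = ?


aₙ = a₁ + (n-1)d
= 38 + (88-1)×14
= 38 + 1218
= 1256

a_88 = 1256


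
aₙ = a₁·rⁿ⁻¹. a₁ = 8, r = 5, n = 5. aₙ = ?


aₙ = a₁·r^(n-1)
= 8×5^4
= 8×625
= 5000

a_5 = 5000


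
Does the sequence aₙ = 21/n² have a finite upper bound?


a₁ = 21, a₂ = 21/4, a₃ = 21/9, ...
0 < aₙ ≤ 21 for all n ≥ 1
The sequence IS bounded

Bounded (0 < aₙ ≤ 21)


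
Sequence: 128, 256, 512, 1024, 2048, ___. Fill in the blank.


Pattern: powers of 2: 2ⁿ
Terms: 128, 256, 512, 1024, 2048
Next term = 4096

Next term = 4096


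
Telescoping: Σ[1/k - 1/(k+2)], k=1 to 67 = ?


Telescoping with gap 2: two head and two tail terms survive.
= (1 + 1/2) - (1/68 + 1/69)
= 3/2 - 1/68 - 1/69 = 6901/4692

Sum = 6901/4692


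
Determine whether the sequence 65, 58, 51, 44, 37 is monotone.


Differences: -7, -7, -7, -7
All differences < 0 → strictly DECREASING

Monotonically decreasing


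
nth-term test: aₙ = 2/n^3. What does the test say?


lim(n→∞) 2/n^3 = 0
lim aₙ = 0 → nth-term test is INCONCLUSIVE
(Need other tests; this is actually a convergent p-series with p=3 > 1)

Inconclusive (lim aₙ = 0; need another test)


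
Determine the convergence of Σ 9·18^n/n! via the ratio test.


aₙ = 9·18^n/n!
a_{n+1}/aₙ = 18^(n+1)/(n+1)! × n!/18^n  (constant 9 cancels)
= 18/(n+1)
L = lim(n→∞) 18/(n+1) = 0
L < 1 → series CONVERGES

Converges (ratio test: L = 0 < 1)


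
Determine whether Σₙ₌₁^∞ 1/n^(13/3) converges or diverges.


p-series test: Σ c/n^p converges if p > 1, diverges if p ≤ 1 (constant c > 0 doesn't affect convergence).
p = 13/3
13/3 > 1 → CONVERGES

Converges (p = 13/3 > 1)


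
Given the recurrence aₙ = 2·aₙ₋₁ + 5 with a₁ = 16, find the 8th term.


Computing step by step:
a_1 = 16
a_2 = 37
a_3 = 79
a_4 = 163
a_5 = 331
a_6 = 667
a_7 = 1339
a_8 = 2683


a_8 = 2683


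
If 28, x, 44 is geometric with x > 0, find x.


GM = √(28×44) = √1232 = 35.0999

GM = 35.0999


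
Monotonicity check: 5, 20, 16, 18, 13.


Differences: 15, -4, 2, -5
Difference at position 1 is +15 (> 0) but position 2 is -4 (< 0) — sequence both rises and falls
→ NOT monotonic

Not monotonic


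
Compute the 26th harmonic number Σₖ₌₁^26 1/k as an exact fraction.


H_26 = 1/1 + 1/2 + 1/3 + ... + 1/26
= 34395742267/8923714800
≈ 3.8544

H_26 = 34395742267/8923714800 ≈ 3.8544


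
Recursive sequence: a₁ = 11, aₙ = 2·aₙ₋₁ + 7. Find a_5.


Computing step by step:
a_1 = 11
a_2 = 29
a_3 = 65
a_4 = 137
a_5 = 281


a_5 = 281


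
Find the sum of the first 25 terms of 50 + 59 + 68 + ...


aₙ = 50 + (25-1)×9 = 266
Sₙ = n(a₁+aₙ)/2 = 25×(50+266)/2
= 25×316/2 = 3950

S_25 = 3950


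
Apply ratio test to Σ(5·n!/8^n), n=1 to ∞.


aₙ = 5·n!/8^n
a_{n+1}/aₙ = (n+1)!/8^(n+1) × 8^n/n!  (constant 5 cancels)
= (n+1)/8
L = lim(n→∞) (n+1)/8 = ∞
L > 1 → series DIVERGES

Diverges (ratio test: L = ∞ > 1)


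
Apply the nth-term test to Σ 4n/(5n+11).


lim(n→∞) 4n/(5n+11) = 4/5 = 4/5  (divide numerator and denominator by n)
lim aₙ = 4/5 ≠ 0 → series DIVERGES

Diverges (lim aₙ = 4/5 ≠ 0)


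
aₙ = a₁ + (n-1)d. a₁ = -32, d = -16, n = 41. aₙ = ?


aₙ = a₁ + (n-1)d
= -32 + (41-1)×-16
= -32 - 640
= -672

a_41 = -672


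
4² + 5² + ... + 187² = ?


Σₖ₌4^187 k² = Σₖ₌₁^187 k² − Σₖ₌₁^3 k²
= 187·188·375/6 − 3·4·7/6
= 2197250 − 14 = 2197236

Σk² = 2197236


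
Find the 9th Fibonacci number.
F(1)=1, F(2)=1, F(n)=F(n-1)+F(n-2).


Fibonacci sequence: 1, 1, 2, 3, 5, 8, 13, 21, 34
F(9) = 34

F(9) = 34


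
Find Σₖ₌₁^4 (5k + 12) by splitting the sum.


Σ(5k+12) = 5·Σk + 12·n
= 5·10 + 12·4
= 50 + 48 = 98

Σ = 98


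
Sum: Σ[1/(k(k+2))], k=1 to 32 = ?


1/(k(k+2)) = (1/2)·(1/k - 1/(k+2)) (partial fractions)
Telescoping: Σ = (1/2)·(1 + 1/2 - 1/33 - 1/34) = 404/561

Sum = 404/561


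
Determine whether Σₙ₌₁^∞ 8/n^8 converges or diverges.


p-series test: Σ c/n^p converges if p > 1, diverges if p ≤ 1 (constant c > 0 doesn't affect convergence).
p = 8
8 > 1 → CONVERGES

Converges (p = 8 > 1)


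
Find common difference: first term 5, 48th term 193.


d = (aₙ - a₁)/(n-1)
= (193 - 5)/(48-1)
= 188/47 = 4

d = 4


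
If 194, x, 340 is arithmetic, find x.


AM = (194 + 340)/2 = 534/2 = 267

AM = 267


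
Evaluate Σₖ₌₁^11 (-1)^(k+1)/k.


S = 1 - 1/2 + 1/3 - 1/4 + 1/5 - 1/6 + 1/7 - 1/8 ± ...
= 0.7365
(Full series converges to +ln(2) ≈ +0.6931)

S_11 = 0.7365


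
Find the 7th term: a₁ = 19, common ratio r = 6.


aₙ = a₁·r^(n-1)
= 19×6^6
= 19×46656
= 886464

a_7 = 886464


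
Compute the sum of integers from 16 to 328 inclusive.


Σₖ₌16^328 k = Σₖ₌₁^328 k − Σₖ₌₁^15 k
= 328·329/2 − 15·16/2
= 53956 − 120 = 53836

Σk = 53836


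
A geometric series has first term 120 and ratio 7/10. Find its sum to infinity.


S∞ = a₁/(1-r) = 120/(1 - 7/10)
= 120/(3/10)
= 400

S∞ = 400


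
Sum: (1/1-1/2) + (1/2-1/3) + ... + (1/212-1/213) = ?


Telescoping: adjacent terms cancel.
= 1/1 - 1/213
= 1 - 1/213 = 212/213

Sum = 212/213


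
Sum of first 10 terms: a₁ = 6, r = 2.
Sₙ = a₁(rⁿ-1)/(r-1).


Sₙ = 6×(2^10 - 1)/(2 - 1)
= 6×(1024 - 1)/1
= 6×1023/1
= 6138

S_10 = 6138


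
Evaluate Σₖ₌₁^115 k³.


n(n+1)/2 = 115×116/2 = 6670
Σk³ = 6670² = 44488900

Σk³ = 44488900


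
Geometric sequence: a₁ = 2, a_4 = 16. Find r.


r^(n-1) = aₙ/a₁
r^3 = 16/2 = 8
r = 8^(1/3)
= 2

r = 2


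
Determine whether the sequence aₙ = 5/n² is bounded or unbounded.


a₁ = 5, a₂ = 5/4, a₃ = 5/9, ...
0 < aₙ ≤ 5 for all n ≥ 1
The sequence IS bounded

Bounded (0 < aₙ ≤ 5)


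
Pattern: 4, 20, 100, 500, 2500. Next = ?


Pattern: geometric (r=5)
Terms: 4, 20, 100, 500, 2500
Next term = 12500

Next term = 12500


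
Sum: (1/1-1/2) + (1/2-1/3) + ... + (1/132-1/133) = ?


Telescoping: adjacent terms cancel.
= 1/1 - 1/133
= 1 - 1/133 = 132/133

Sum = 132/133


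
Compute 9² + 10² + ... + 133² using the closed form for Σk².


Σₖ₌9^133 k² = Σₖ₌₁^133 k² − Σₖ₌₁^8 k²
= 133·134·267/6 − 8·9·17/6
= 793079 − 204 = 792875

Σk² = 792875


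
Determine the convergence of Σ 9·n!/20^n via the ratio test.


aₙ = 9·n!/20^n
a_{n+1}/aₙ = (n+1)!/20^(n+1) × 20^n/n!  (constant 9 cancels)
= (n+1)/20
L = lim(n→∞) (n+1)/20 = ∞
L > 1 → series DIVERGES

Diverges (ratio test: L = ∞ > 1)


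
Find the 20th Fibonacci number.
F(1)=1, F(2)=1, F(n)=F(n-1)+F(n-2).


Fibonacci sequence: 1, 1, 2, 3, 5, 8, 13, 21, 34, 55, 89, ...
F(20) = 6765

F(20) = 6765


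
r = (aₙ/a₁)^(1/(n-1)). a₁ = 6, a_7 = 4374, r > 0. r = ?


r^(n-1) = aₙ/a₁
r^6 = 4374/6 = 729
r = 729^(1/6)
= ±3; taking r > 0 gives r = 3

r = 3


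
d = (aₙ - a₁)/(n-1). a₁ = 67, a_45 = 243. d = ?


d = (aₙ - a₁)/(n-1)
= (243 - 67)/(45-1)
= 176/44 = 4

d = 4


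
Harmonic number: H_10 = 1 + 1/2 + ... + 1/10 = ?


H_10 = 1/1 + 1/2 + 1/3 + 1/4 + 1/5 + 1/6 + 1/7 + 1/8 + 1/9 + 1/10
= 7381/2520
≈ 2.929

H_10 = 7381/2520 ≈ 2.929


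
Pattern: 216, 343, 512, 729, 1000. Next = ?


Pattern: perfect cubes: n³
Terms: 216, 343, 512, 729, 1000
Next term = 1331

Next term = 1331


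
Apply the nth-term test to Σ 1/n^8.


lim(n→∞) 1/n^8 = 0
lim aₙ = 0 → nth-term test is INCONCLUSIVE
(Need other tests; this is actually a convergent p-series with p=8 > 1)

Inconclusive (lim aₙ = 0; need another test)


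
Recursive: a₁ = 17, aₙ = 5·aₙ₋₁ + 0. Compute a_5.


Computing step by step:
a_1 = 17
a_2 = 85
a_3 = 425
a_4 = 2125
a_5 = 10625


a_5 = 10625


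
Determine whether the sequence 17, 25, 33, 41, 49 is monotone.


Differences: 8, 8, 8, 8
All differences > 0 → strictly INCREASING

Monotonically increasing


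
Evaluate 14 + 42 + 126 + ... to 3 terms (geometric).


Sₙ = 14×(3^3 - 1)/(3 - 1)
= 14×(27 - 1)/2
= 14×26/2
= 182

S_3 = 182


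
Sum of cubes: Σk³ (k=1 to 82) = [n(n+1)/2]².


n(n+1)/2 = 82×83/2 = 3403
Σk³ = 3403² = 11580409

Σk³ = 11580409


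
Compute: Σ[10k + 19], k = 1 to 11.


Σ(10k+19) = 10·Σk + 19·n
= 10·66 + 19·11
= 660 + 209 = 869

Σ = 869


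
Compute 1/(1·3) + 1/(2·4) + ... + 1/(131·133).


1/(k(k+2)) = (1/2)·(1/k - 1/(k+2)) (partial fractions)
Telescoping: Σ = (1/2)·(1 + 1/2 - 1/132 - 1/133) = 26069/35112

Sum = 26069/35112


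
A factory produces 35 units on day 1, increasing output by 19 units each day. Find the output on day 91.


aₙ = a₁ + (n-1)d
= 35 + (91-1)×19
= 35 + 1710
= 1745

a_91 = 1745


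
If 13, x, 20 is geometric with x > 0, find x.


GM = √(13×20) = √260 = 16.1245

GM = 16.1245


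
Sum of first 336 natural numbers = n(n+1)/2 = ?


n(n+1)/2 = 336×337/2 = 113232/2 = 56616

Σk = 56616


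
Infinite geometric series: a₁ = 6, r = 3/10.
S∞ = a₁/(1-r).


S∞ = a₁/(1-r) = 6/(1 - 3/10)
= 6/(7/10)
= 60/7

S∞ = 60/7


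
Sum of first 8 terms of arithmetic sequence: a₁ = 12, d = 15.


aₙ = 12 + (8-1)×15 = 117
Sₙ = n(a₁+aₙ)/2 = 8×(12+117)/2
= 8×129/2 = 516

S_8 = 516


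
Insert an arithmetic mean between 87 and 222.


AM = (87 + 222)/2 = 309/2 = 154.5

AM = 154.5


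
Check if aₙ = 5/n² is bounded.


a₁ = 5, a₂ = 5/4, a₃ = 5/9, ...
0 < aₙ ≤ 5 for all n ≥ 1
The sequence IS bounded

Bounded (0 < aₙ ≤ 5)


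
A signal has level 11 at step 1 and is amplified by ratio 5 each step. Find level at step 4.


aₙ = a₁·r^(n-1)
= 11×5^3
= 11×125
= 1375

a_4 = 1375


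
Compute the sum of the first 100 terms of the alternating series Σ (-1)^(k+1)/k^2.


S = 1 - 1/4 + 1/9 - 1/16 + 1/25 - 1/36 + 1/49 - 1/64 ± ...
= 0.8224
(Full series converges to +π²/12 ≈ +0.8225)

S_100 = 0.8224


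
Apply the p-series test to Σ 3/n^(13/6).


p-series test: Σ c/n^p converges if p > 1, diverges if p ≤ 1 (constant c > 0 doesn't affect convergence).
p = 13/6
13/6 > 1 → CONVERGES

Converges (p = 13/6 > 1)


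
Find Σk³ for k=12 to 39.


Σₖ₌12^39 k³ = [39·40/2]² − [11·12/2]²
= 608400 − 4356 = 604044

Σk³ = 604044


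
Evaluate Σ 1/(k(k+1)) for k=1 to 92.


1/(k(k+1)) = 1/k - 1/(k+1) (partial fractions)
Telescoping: Σ = 1 - 1/93 = 92/93

Sum = 92/93


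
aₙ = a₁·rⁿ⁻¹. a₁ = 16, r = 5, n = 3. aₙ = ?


aₙ = a₁·r^(n-1)
= 16×5^2
= 16×25
= 400

a_3 = 400


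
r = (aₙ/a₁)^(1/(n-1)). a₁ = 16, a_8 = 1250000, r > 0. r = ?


r^(n-1) = aₙ/a₁
r^7 = 1250000/16 = 78125
r = 78125^(1/7)
= 5

r = 5


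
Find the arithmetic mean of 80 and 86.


AM = (80 + 86)/2 = 166/2 = 83

AM = 83


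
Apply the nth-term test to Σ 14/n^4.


lim(n→∞) 14/n^4 = 0
lim aₙ = 0 → nth-term test is INCONCLUSIVE
(Need other tests; this is actually a convergent p-series with p=4 > 1)

Inconclusive (lim aₙ = 0; need another test)


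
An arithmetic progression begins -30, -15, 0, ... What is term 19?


aₙ = a₁ + (n-1)d
= -30 + (19-1)×15
= -30 + 270
= 240

a_19 = 240


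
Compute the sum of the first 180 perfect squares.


n = 180
n(n+1)(2n+1)/6 = 180×181×361/6
= 11761380/6 = 1960230

Σk² = 1960230


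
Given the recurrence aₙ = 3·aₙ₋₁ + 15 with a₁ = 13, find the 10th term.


Computing step by step:
a_1 = 13
a_2 = 54
a_3 = 177
a_4 = 546
a_5 = 1653
a_6 = 4974
a_7 = 14937
a_8 = 44826
a_9 = 134493
a_10 = 403494


a_10 = 403494


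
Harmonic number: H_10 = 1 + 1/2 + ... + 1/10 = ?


H_10 = 1/1 + 1/2 + 1/3 + 1/4 + 1/5 + 1/6 + 1/7 + 1/8 + 1/9 + 1/10
= 7381/2520
≈ 2.929

H_10 = 7381/2520 ≈ 2.929


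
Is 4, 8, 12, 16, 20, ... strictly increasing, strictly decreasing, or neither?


Differences: 4, 4, 4, 4
All differences > 0 → strictly INCREASING

Monotonically increasing


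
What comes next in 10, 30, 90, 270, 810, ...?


Pattern: geometric (r=3)
Terms: 10, 30, 90, 270, 810
Next term = 2430

Next term = 2430


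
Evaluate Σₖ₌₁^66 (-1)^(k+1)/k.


S = 1 - 1/2 + 1/3 - 1/4 + 1/5 - 1/6 + 1/7 - 1/8 ± ...
= 0.6856
(Full series converges to +ln(2) ≈ +0.6931)

S_66 = 0.6856


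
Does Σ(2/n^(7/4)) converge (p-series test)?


p-series test: Σ c/n^p converges if p > 1, diverges if p ≤ 1 (constant c > 0 doesn't affect convergence).
p = 7/4
7/4 > 1 → CONVERGES

Converges (p = 7/4 > 1)


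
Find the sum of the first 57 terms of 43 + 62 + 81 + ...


aₙ = 43 + (57-1)×19 = 1107
Sₙ = n(a₁+aₙ)/2 = 57×(43+1107)/2
= 57×1150/2 = 32775

S_57 = 32775


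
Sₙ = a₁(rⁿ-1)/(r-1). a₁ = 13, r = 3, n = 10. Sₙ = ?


Sₙ = 13×(3^10 - 1)/(3 - 1)
= 13×(59049 - 1)/2
= 13×59048/2
= 383812

S_10 = 383812


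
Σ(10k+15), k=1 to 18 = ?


Σ(10k+15) = 10·Σk + 15·n
= 10·171 + 15·18
= 1710 + 270 = 1980

Σ = 1980


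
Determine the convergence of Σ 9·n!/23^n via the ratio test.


aₙ = 9·n!/23^n
a_{n+1}/aₙ = (n+1)!/23^(n+1) × 23^n/n!  (constant 9 cancels)
= (n+1)/23
L = lim(n→∞) (n+1)/23 = ∞
L > 1 → series DIVERGES

Diverges (ratio test: L = ∞ > 1)


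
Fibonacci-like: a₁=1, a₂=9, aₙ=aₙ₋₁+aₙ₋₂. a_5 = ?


Computing iteratively: 1, 9, 10, 19, 29
a_5 = 29

a_5 = 29


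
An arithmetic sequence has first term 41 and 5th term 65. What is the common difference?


d = (aₙ - a₁)/(n-1)
= (65 - 41)/(5-1)
= 24/4 = 6

d = 6


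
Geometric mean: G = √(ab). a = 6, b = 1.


GM = √(6×1) = √6 = 2.4495

GM = 2.4495


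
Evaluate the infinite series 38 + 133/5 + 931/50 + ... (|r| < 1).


S∞ = a₁/(1-r) = 38/(1 - 7/10)
= 38/(3/10)
= 380/3

S∞ = 380/3


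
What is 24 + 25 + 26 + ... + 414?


Σₖ₌24^414 k = Σₖ₌₁^414 k − Σₖ₌₁^23 k
= 414·415/2 − 23·24/2
= 85905 − 276 = 85629

Σk = 85629


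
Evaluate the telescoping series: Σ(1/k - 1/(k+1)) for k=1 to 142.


Telescoping: adjacent terms cancel.
= 1/1 - 1/143
= 1 - 1/143 = 142/143

Sum = 142/143


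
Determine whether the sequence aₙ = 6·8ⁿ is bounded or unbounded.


aₙ = 6·8ⁿ → as n→∞, aₙ→∞ (since base 8 > 1)
No finite upper bound exists
The sequence is UNBOUNDED

Unbounded (aₙ → ∞ as n → ∞)


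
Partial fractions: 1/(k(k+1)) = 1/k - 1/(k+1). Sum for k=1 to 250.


1/(k(k+1)) = 1/k - 1/(k+1) (partial fractions)
Telescoping: Σ = 1 - 1/251 = 250/251

Sum = 250/251


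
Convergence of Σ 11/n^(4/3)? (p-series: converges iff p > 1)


p-series test: Σ c/n^p converges if p > 1, diverges if p ≤ 1 (constant c > 0 doesn't affect convergence).
p = 4/3
4/3 > 1 → CONVERGES

Converges (p = 4/3 > 1)


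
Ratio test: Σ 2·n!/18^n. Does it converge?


aₙ = 2·n!/18^n
a_{n+1}/aₙ = (n+1)!/18^(n+1) × 18^n/n!  (constant 2 cancels)
= (n+1)/18
L = lim(n→∞) (n+1)/18 = ∞
L > 1 → series DIVERGES

Diverges (ratio test: L = ∞ > 1)


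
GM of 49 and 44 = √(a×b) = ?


GM = √(49×44) = √2156 = 46.4327

GM = 46.4327


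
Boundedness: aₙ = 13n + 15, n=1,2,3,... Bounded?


aₙ = 13n + 15 → as n→∞, aₙ→∞
No finite upper bound exists
The sequence is UNBOUNDED

Unbounded (aₙ → ∞ as n → ∞)


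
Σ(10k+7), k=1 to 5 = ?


Σ(10k+7) = 10·Σk + 7·n
= 10·15 + 7·5
= 150 + 35 = 185

Σ = 185


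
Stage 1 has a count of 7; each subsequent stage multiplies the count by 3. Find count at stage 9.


aₙ = a₁·r^(n-1)
= 7×3^8
= 7×6561
= 45927

a_9 = 45927


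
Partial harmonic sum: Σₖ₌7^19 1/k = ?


Σₖ₌7^19 1/k = 1/7 + 1/8 + 1/9 + ... + 1/19
= 17036375/15519504
≈ 1.0977

Sum = 17036375/15519504 ≈ 1.0977


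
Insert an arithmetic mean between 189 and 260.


AM = (189 + 260)/2 = 449/2 = 224.5

AM = 224.5


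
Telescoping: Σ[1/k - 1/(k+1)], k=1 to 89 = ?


Telescoping: adjacent terms cancel.
= 1/1 - 1/90
= 1 - 1/90 = 89/90

Sum = 89/90


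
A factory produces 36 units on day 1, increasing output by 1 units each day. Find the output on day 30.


aₙ = a₁ + (n-1)d
= 36 + (30-1)×1
= 36 + 29
= 65

a_30 = 65


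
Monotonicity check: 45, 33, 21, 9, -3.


Differences: -12, -12, -12, -12
All differences < 0 → strictly DECREASING

Monotonically decreasing


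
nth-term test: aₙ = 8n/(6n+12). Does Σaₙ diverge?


lim(n→∞) 8n/(6n+12) = 8/6 = 4/3  (divide numerator and denominator by n)
lim aₙ = 4/3 ≠ 0 → series DIVERGES

Diverges (lim aₙ = 4/3 ≠ 0)


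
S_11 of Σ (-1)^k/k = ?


S = -1 + 1/2 - 1/3 + 1/4 - 1/5 + 1/6 - 1/7 + 1/8 ± ...
= -0.7365
(Full series converges to -ln(2) ≈ -0.6931)

S_11 = -0.7365


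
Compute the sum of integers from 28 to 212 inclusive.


Σₖ₌28^212 k = Σₖ₌₁^212 k − Σₖ₌₁^27 k
= 212·213/2 − 27·28/2
= 22578 − 378 = 22200

Σk = 22200


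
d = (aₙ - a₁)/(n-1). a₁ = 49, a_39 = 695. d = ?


d = (aₙ - a₁)/(n-1)
= (695 - 49)/(39-1)
= 646/38 = 17

d = 17


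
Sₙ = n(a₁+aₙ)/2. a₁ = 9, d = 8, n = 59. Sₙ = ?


aₙ = 9 + (59-1)×8 = 473
Sₙ = n(a₁+aₙ)/2 = 59×(9+473)/2
= 59×482/2 = 14219

S_59 = 14219


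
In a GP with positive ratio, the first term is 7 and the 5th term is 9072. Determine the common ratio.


r^(n-1) = aₙ/a₁
r^4 = 9072/7 = 1296
r = 1296^(1/4)
= ±6; taking r > 0 gives r = 6

r = 6


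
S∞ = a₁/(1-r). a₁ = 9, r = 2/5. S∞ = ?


S∞ = a₁/(1-r) = 9/(1 - 2/5)
= 9/(3/5)
= 15

S∞ = 15


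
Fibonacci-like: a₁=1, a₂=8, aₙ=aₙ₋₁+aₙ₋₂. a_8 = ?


Computing iteratively: 1, 8, 9, 17, 26, 43, 69, 112
a_8 = 112

a_8 = 112


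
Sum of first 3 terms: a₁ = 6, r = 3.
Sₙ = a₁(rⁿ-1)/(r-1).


Sₙ = 6×(3^3 - 1)/(3 - 1)
= 6×(27 - 1)/2
= 6×26/2
= 78

S_3 = 78


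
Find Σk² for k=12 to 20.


Σₖ₌12^20 k² = Σₖ₌₁^20 k² − Σₖ₌₁^11 k²
= 20·21·41/6 − 11·12·23/6
= 2870 − 506 = 2364

Σk² = 2364


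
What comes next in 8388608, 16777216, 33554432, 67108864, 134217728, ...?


Pattern: powers of 2: 2ⁿ
Terms: 8388608, 16777216, 33554432, 67108864, 134217728
Next term = 268435456

Next term = 268435456


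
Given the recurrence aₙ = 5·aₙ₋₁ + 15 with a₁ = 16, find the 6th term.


Computing step by step:
a_1 = 16
a_2 = 95
a_3 = 490
a_4 = 2465
a_5 = 12340
a_6 = 61715


a_6 = 61715


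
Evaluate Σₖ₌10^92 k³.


Σₖ₌10^92 k³ = [92·93/2]² − [9·10/2]²
= 18301284 − 2025 = 18299259

Σk³ = 18299259


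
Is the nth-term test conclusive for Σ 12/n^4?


lim(n→∞) 12/n^4 = 0
lim aₙ = 0 → nth-term test is INCONCLUSIVE
(Need other tests; this is actually a convergent p-series with p=4 > 1)

Inconclusive (lim aₙ = 0; need another test)


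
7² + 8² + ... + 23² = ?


Σₖ₌7^23 k² = Σₖ₌₁^23 k² − Σₖ₌₁^6 k²
= 23·24·47/6 − 6·7·13/6
= 4324 − 91 = 4233

Σk² = 4233


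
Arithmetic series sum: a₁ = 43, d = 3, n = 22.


aₙ = 43 + (22-1)×3 = 106
Sₙ = n(a₁+aₙ)/2 = 22×(43+106)/2
= 22×149/2 = 1639

S_22 = 1639


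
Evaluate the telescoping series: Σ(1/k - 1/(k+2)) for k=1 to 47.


Telescoping with gap 2: two head and two tail terms survive.
= (1 + 1/2) - (1/48 + 1/49)
= 3/2 - 1/48 - 1/49 = 3431/2352

Sum = 3431/2352


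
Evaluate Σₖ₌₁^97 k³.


n(n+1)/2 = 97×98/2 = 4753
Σk³ = 4753² = 22591009

Σk³ = 22591009


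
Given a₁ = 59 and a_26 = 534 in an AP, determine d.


d = (aₙ - a₁)/(n-1)
= (534 - 59)/(26-1)
= 475/25 = 19

d = 19


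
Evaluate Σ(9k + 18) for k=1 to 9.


Σ(9k+18) = 9·Σk + 18·n
= 9·45 + 18·9
= 405 + 162 = 567

Σ = 567


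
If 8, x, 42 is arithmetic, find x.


AM = (8 + 42)/2 = 50/2 = 25

AM = 25


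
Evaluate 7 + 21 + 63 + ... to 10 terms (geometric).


Sₙ = 7×(3^10 - 1)/(3 - 1)
= 7×(59049 - 1)/2
= 7×59048/2
= 206668

S_10 = 206668


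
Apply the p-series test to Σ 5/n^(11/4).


p-series test: Σ c/n^p converges if p > 1, diverges if p ≤ 1 (constant c > 0 doesn't affect convergence).
p = 11/4
11/4 > 1 → CONVERGES

Converges (p = 11/4 > 1)


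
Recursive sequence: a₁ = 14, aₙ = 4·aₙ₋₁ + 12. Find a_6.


Computing step by step:
a_1 = 14
a_2 = 68
a_3 = 284
a_4 = 1148
a_5 = 4604
a_6 = 18428


a_6 = 18428


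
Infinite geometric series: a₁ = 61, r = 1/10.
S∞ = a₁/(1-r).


S∞ = a₁/(1-r) = 61/(1 - 1/10)
= 61/(9/10)
= 610/9

S∞ = 610/9


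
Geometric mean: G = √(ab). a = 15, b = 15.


GM = √(15×15) = √225 = 15

GM = 15


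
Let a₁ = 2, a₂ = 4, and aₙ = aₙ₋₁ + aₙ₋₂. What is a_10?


Computing iteratively: 2, 4, 6, 10, 16, 26, 42, 68, 110, 178
a_10 = 178

a_10 = 178


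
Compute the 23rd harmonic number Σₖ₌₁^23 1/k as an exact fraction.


H_23 = 1/1 + 1/2 + 1/3 + ... + 1/23
= 444316699/118982864
≈ 3.7343

H_23 = 444316699/118982864 ≈ 3.7343
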